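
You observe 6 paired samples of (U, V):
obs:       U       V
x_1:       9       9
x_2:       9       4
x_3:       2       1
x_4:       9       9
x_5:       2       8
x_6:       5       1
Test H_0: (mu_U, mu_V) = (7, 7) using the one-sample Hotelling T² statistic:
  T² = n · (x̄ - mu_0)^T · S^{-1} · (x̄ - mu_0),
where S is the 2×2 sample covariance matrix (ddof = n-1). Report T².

Step 1 — sample mean vector:
  mean(U) = (9 + 9 + 2 + 9 + 2 + 5) / 6 = 36/6 = 6
  mean(V) = (9 + 4 + 1 + 9 + 8 + 1) / 6 = 32/6 = 5.3333
  x̄ = (6, 5.3333),  deviation x̄ - mu_0 = (6, 5.3333) - (7, 7) = (-1, -1.6667).

Step 2 — sample covariance matrix, S[i,j] = (1/(n-1)) · Σ_k (x_{k,i} - mean_i) · (x_{k,j} - mean_j), divisor n-1 = 5:
  S[U,U] = ((3)·(3) + (3)·(3) + (-4)·(-4) + (3)·(3) + (-4)·(-4) + (-1)·(-1)) / 5 = 60/5 = 12
  S[U,V] = ((3)·(3.6667) + (3)·(-1.3333) + (-4)·(-4.3333) + (3)·(3.6667) + (-4)·(2.6667) + (-1)·(-4.3333)) / 5 = 29/5 = 5.8
  S[V,V] = ((3.6667)·(3.6667) + (-1.3333)·(-1.3333) + (-4.3333)·(-4.3333) + (3.6667)·(3.6667) + (2.6667)·(2.6667) + (-4.3333)·(-4.3333)) / 5 = 73.3333/5 = 14.6667
  S = [[12, 5.8],
 [5.8, 14.6667]].

Step 3 — invert S. det(S) = 12·14.6667 - (5.8)² = 142.36.
  S^{-1} = (1/det) · [[d, -b], [-b, a]] = [[0.103, -0.0407],
 [-0.0407, 0.0843]].

Step 4 — quadratic form (x̄ - mu_0)^T · S^{-1} · (x̄ - mu_0):
  S^{-1} · (x̄ - mu_0) = (-0.0351, -0.0997),
  (x̄ - mu_0)^T · [...] = (-1)·(-0.0351) + (-1.6667)·(-0.0997) = 0.2014.

Step 5 — scale by n: T² = 6 · 0.2014 = 1.2082.

T² ≈ 1.2082


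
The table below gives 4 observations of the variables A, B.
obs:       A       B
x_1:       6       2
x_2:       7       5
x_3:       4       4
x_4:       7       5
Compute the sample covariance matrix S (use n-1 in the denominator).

Step 1 — column means:
  mean(A) = (6 + 7 + 4 + 7) / 4 = 24/4 = 6
  mean(B) = (2 + 5 + 4 + 5) / 4 = 16/4 = 4

Step 2 — sample covariance S[i,j] = (1/(n-1)) · Σ_k (x_{k,i} - mean_i) · (x_{k,j} - mean_j), with n-1 = 3.
  S[A,A] = ((0)·(0) + (1)·(1) + (-2)·(-2) + (1)·(1)) / 3 = 6/3 = 2
  S[A,B] = ((0)·(-2) + (1)·(1) + (-2)·(0) + (1)·(1)) / 3 = 2/3 = 0.6667
  S[B,B] = ((-2)·(-2) + (1)·(1) + (0)·(0) + (1)·(1)) / 3 = 6/3 = 2

S is symmetric (S[j,i] = S[i,j]). Assembling:

S = [[2, 0.6667],
 [0.6667, 2]]


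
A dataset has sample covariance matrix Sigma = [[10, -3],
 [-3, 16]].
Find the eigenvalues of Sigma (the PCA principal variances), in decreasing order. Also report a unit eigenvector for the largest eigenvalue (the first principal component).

Step 1 — characteristic polynomial of 2×2 Sigma:
  det(Sigma - λI) = λ² - trace · λ + det = 0.
  trace = 10 + 16 = 26, det = 10·16 - (-3)² = 151.
Step 2 — discriminant:
  Δ = trace² - 4·det = 676 - 604 = 72.
Step 3 — eigenvalues:
  λ = (trace ± √Δ)/2 = (26 ± 8.4853)/2,
  λ_1 = 17.2426,  λ_2 = 8.7574.

Step 4 — unit eigenvector for λ_1: solve (Sigma - λ_1 I)v = 0. First row:
  (10 - 17.2426)·v_x + (-3)·v_y = 0, i.e. (-7.2426)·v_x + (-3)·v_y = 0,
  so v ∝ (b, λ_1 - a) = (-3, 7.2426); multiply by -1 so the first entry is positive: u = (3, -7.2426).
  ||u|| = √((3)² + (-7.2426)²) = √(61.4558) ≈ 7.8394,
  v_1 = u/||u|| ≈ (0.3827, -0.9239) (||v_1|| = 1).

λ_1 = 17.2426,  λ_2 = 8.7574;  v_1 ≈ (0.3827, -0.9239)


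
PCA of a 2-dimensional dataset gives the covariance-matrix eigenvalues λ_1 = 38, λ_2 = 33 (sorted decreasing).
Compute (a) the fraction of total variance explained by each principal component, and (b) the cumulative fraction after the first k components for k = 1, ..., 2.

Step 1 — total variance = trace(Sigma) = Σ λ_i = 38 + 33 = 71.

Step 2 — fraction explained by component i = λ_i / Σ λ:
  PC1: 38/71 = 0.5352
  PC2: 33/71 = 0.4648

Step 3 — cumulative fraction after k components = (λ_1 + ... + λ_k) / Σ λ:
  k = 1: 38/71 = 0.5352
  k = 2: (38 + 33)/71 = 71/71 = 1

Summary (fraction, with percent):

explained: PC1 0.5352 (53.52%), PC2 0.4648 (46.48%);  cumulative: 0.5352, 1


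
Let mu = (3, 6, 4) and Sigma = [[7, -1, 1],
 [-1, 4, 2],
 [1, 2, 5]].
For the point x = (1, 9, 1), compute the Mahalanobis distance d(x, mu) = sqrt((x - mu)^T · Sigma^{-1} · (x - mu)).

Step 1 — centre the observation: (x - mu) = (-2, 3, -3).

Step 2 — invert Sigma (cofactor / det for 3×3, or solve directly):
  Sigma^{-1} = [[0.1616, 0.0707, -0.0606],
 [0.0707, 0.3434, -0.1515],
 [-0.0606, -0.1515, 0.2727]].

Step 3 — form the quadratic (x - mu)^T · Sigma^{-1} · (x - mu):
  Sigma^{-1} · (x - mu) = (0.0707, 1.3434, -1.1515).
  (x - mu)^T · [Sigma^{-1} · (x - mu)] = (-2)·(0.0707) + (3)·(1.3434) + (-3)·(-1.1515) = 7.3434.

Step 4 — take square root: d = √(7.3434) ≈ 2.7099.

d(x, mu) = √(7.3434) ≈ 2.7099


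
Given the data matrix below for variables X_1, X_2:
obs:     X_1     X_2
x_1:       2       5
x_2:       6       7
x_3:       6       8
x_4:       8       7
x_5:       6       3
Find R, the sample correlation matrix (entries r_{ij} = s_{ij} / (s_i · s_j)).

Step 1 — column means:
  mean(X_1) = (2 + 6 + 6 + 8 + 6) / 5 = 28/5 = 5.6
  mean(X_2) = (5 + 7 + 8 + 7 + 3) / 5 = 30/5 = 6

Step 2 — sample variances and covariances s[i,j] = (1/(n-1)) · Σ_k (x_{k,i} - mean_i) · (x_{k,j} - mean_j), with n-1 = 4:
  s[X_1,X_1] = ((-3.6)·(-3.6) + (0.4)·(0.4) + (0.4)·(0.4) + (2.4)·(2.4) + (0.4)·(0.4)) / 4 = 19.2/4 = 4.8
  s[X_1,X_2] = ((-3.6)·(-1) + (0.4)·(1) + (0.4)·(2) + (2.4)·(1) + (0.4)·(-3)) / 4 = 6/4 = 1.5
  s[X_2,X_2] = ((-1)·(-1) + (1)·(1) + (2)·(2) + (1)·(1) + (-3)·(-3)) / 4 = 16/4 = 4
  Sample standard deviations s_i = √(s[i,i]):
  s(X_1) = √(4.8) = 2.1909
  s(X_2) = √(4) = 2

Step 3 — r_{ij} = s_{ij} / (s_i · s_j):
  r[X_1,X_1] = 1 (diagonal).
  r[X_1,X_2] = 1.5 / (2.1909 · 2) = 1.5 / 4.3818 = 0.3423
  r[X_2,X_2] = 1 (diagonal).

R is symmetric with unit diagonal. Assembling:

R = [[1, 0.3423],
 [0.3423, 1]]


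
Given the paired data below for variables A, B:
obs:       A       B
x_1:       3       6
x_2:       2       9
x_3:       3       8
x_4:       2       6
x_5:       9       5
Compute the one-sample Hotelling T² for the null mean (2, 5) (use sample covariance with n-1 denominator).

Step 1 — sample mean vector:
  mean(A) = (3 + 2 + 3 + 2 + 9) / 5 = 19/5 = 3.8
  mean(B) = (6 + 9 + 8 + 6 + 5) / 5 = 34/5 = 6.8
  x̄ = (3.8, 6.8),  deviation x̄ - mu_0 = (3.8, 6.8) - (2, 5) = (1.8, 1.8).

Step 2 — sample covariance matrix, S[i,j] = (1/(n-1)) · Σ_k (x_{k,i} - mean_i) · (x_{k,j} - mean_j), divisor n-1 = 4:
  S[A,A] = ((-0.8)·(-0.8) + (-1.8)·(-1.8) + (-0.8)·(-0.8) + (-1.8)·(-1.8) + (5.2)·(5.2)) / 4 = 34.8/4 = 8.7
  S[A,B] = ((-0.8)·(-0.8) + (-1.8)·(2.2) + (-0.8)·(1.2) + (-1.8)·(-0.8) + (5.2)·(-1.8)) / 4 = -12.2/4 = -3.05
  S[B,B] = ((-0.8)·(-0.8) + (2.2)·(2.2) + (1.2)·(1.2) + (-0.8)·(-0.8) + (-1.8)·(-1.8)) / 4 = 10.8/4 = 2.7
  S = [[8.7, -3.05],
 [-3.05, 2.7]].

Step 3 — invert S. det(S) = 8.7·2.7 - (-3.05)² = 14.1875.
  S^{-1} = (1/det) · [[d, -b], [-b, a]] = [[0.1903, 0.215],
 [0.215, 0.6132]].

Step 4 — quadratic form (x̄ - mu_0)^T · S^{-1} · (x̄ - mu_0):
  S^{-1} · (x̄ - mu_0) = (0.7295, 1.4907),
  (x̄ - mu_0)^T · [...] = (1.8)·(0.7295) + (1.8)·(1.4907) = 3.9965.

Step 5 — scale by n: T² = 5 · 3.9965 = 19.9824.

T² ≈ 19.9824


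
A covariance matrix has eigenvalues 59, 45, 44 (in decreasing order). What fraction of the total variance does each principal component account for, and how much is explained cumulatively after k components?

Step 1 — total variance = trace(Sigma) = Σ λ_i = 59 + 45 + 44 = 148.

Step 2 — fraction explained by component i = λ_i / Σ λ:
  PC1: 59/148 = 0.3986
  PC2: 45/148 = 0.3041
  PC3: 44/148 = 0.2973

Step 3 — cumulative fraction after k components = (λ_1 + ... + λ_k) / Σ λ:
  k = 1: 59/148 = 0.3986
  k = 2: (59 + 45)/148 = 104/148 = 0.7027
  k = 3: (59 + 45 + 44)/148 = 148/148 = 1

Summary (fraction, with percent):

explained: PC1 0.3986 (39.86%), PC2 0.3041 (30.41%), PC3 0.2973 (29.73%);  cumulative: 0.3986, 0.7027, 1


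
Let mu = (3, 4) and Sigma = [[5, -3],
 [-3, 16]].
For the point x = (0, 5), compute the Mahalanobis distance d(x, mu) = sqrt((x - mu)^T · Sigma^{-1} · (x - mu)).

Step 1 — centre the observation: (x - mu) = (-3, 1).

Step 2 — invert Sigma. det(Sigma) = 5·16 - (-3)² = 71.
  Sigma^{-1} = (1/det) · [[d, -b], [-b, a]] = [[0.2254, 0.0423],
 [0.0423, 0.0704]].

Step 3 — form the quadratic (x - mu)^T · Sigma^{-1} · (x - mu):
  Sigma^{-1} · (x - mu) = (-0.6338, -0.0563).
  (x - mu)^T · [Sigma^{-1} · (x - mu)] = (-3)·(-0.6338) + (1)·(-0.0563) = 1.8451.

Step 4 — take square root: d = √(1.8451) ≈ 1.3583.

d(x, mu) = √(1.8451) ≈ 1.3583


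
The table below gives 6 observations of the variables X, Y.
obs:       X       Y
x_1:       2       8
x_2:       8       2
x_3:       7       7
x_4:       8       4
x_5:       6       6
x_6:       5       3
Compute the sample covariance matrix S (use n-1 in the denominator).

Step 1 — column means:
  mean(X) = (2 + 8 + 7 + 8 + 6 + 5) / 6 = 36/6 = 6
  mean(Y) = (8 + 2 + 7 + 4 + 6 + 3) / 6 = 30/6 = 5

Step 2 — sample covariance S[i,j] = (1/(n-1)) · Σ_k (x_{k,i} - mean_i) · (x_{k,j} - mean_j), with n-1 = 5.
  S[X,X] = ((-4)·(-4) + (2)·(2) + (1)·(1) + (2)·(2) + (0)·(0) + (-1)·(-1)) / 5 = 26/5 = 5.2
  S[X,Y] = ((-4)·(3) + (2)·(-3) + (1)·(2) + (2)·(-1) + (0)·(1) + (-1)·(-2)) / 5 = -16/5 = -3.2
  S[Y,Y] = ((3)·(3) + (-3)·(-3) + (2)·(2) + (-1)·(-1) + (1)·(1) + (-2)·(-2)) / 5 = 28/5 = 5.6

S is symmetric (S[j,i] = S[i,j]). Assembling:

S = [[5.2, -3.2],
 [-3.2, 5.6]]


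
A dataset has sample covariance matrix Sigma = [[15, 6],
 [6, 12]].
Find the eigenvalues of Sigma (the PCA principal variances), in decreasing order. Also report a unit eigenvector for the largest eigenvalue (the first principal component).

Step 1 — characteristic polynomial of 2×2 Sigma:
  det(Sigma - λI) = λ² - trace · λ + det = 0.
  trace = 15 + 12 = 27, det = 15·12 - (6)² = 144.
Step 2 — discriminant:
  Δ = trace² - 4·det = 729 - 576 = 153.
Step 3 — eigenvalues:
  λ = (trace ± √Δ)/2 = (27 ± 12.3693)/2,
  λ_1 = 19.6847,  λ_2 = 7.3153.

Step 4 — unit eigenvector for λ_1: solve (Sigma - λ_1 I)v = 0. First row:
  (15 - 19.6847)·v_x + (6)·v_y = 0, i.e. (-4.6847)·v_x + (6)·v_y = 0,
  so v ∝ (b, λ_1 - a) = (6, 4.6847) = u.
  ||u|| = √((6)² + (4.6847)²) = √(57.946) ≈ 7.6122,
  v_1 = u/||u|| ≈ (0.7882, 0.6154) (||v_1|| = 1).

λ_1 = 19.6847,  λ_2 = 7.3153;  v_1 ≈ (0.7882, 0.6154)


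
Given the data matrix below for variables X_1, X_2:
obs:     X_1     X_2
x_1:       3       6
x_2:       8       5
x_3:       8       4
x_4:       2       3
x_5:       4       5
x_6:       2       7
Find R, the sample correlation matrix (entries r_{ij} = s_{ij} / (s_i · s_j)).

Step 1 — column means:
  mean(X_1) = (3 + 8 + 8 + 2 + 4 + 2) / 6 = 27/6 = 4.5
  mean(X_2) = (6 + 5 + 4 + 3 + 5 + 7) / 6 = 30/6 = 5

Step 2 — sample variances and covariances s[i,j] = (1/(n-1)) · Σ_k (x_{k,i} - mean_i) · (x_{k,j} - mean_j), with n-1 = 5:
  s[X_1,X_1] = ((-1.5)·(-1.5) + (3.5)·(3.5) + (3.5)·(3.5) + (-2.5)·(-2.5) + (-0.5)·(-0.5) + (-2.5)·(-2.5)) / 5 = 39.5/5 = 7.9
  s[X_1,X_2] = ((-1.5)·(1) + (3.5)·(0) + (3.5)·(-1) + (-2.5)·(-2) + (-0.5)·(0) + (-2.5)·(2)) / 5 = -5/5 = -1
  s[X_2,X_2] = ((1)·(1) + (0)·(0) + (-1)·(-1) + (-2)·(-2) + (0)·(0) + (2)·(2)) / 5 = 10/5 = 2
  Sample standard deviations s_i = √(s[i,i]):
  s(X_1) = √(7.9) = 2.8107
  s(X_2) = √(2) = 1.4142

Step 3 — r_{ij} = s_{ij} / (s_i · s_j):
  r[X_1,X_1] = 1 (diagonal).
  r[X_1,X_2] = -1 / (2.8107 · 1.4142) = -1 / 3.9749 = -0.2516
  r[X_2,X_2] = 1 (diagonal).

R is symmetric with unit diagonal. Assembling:

R = [[1, -0.2516],
 [-0.2516, 1]]


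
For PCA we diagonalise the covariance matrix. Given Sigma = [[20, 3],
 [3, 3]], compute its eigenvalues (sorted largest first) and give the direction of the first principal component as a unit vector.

Step 1 — characteristic polynomial of 2×2 Sigma:
  det(Sigma - λI) = λ² - trace · λ + det = 0.
  trace = 20 + 3 = 23, det = 20·3 - (3)² = 51.
Step 2 — discriminant:
  Δ = trace² - 4·det = 529 - 204 = 325.
Step 3 — eigenvalues:
  λ = (trace ± √Δ)/2 = (23 ± 18.0278)/2,
  λ_1 = 20.5139,  λ_2 = 2.4861.

Step 4 — unit eigenvector for λ_1: solve (Sigma - λ_1 I)v = 0. First row:
  (20 - 20.5139)·v_x + (3)·v_y = 0, i.e. (-0.5139)·v_x + (3)·v_y = 0,
  so v ∝ (b, λ_1 - a) = (3, 0.5139) = u.
  ||u|| = √((3)² + (0.5139)²) = √(9.2641) ≈ 3.0437,
  v_1 = u/||u|| ≈ (0.9856, 0.1688) (||v_1|| = 1).

λ_1 = 20.5139,  λ_2 = 2.4861;  v_1 ≈ (0.9856, 0.1688)


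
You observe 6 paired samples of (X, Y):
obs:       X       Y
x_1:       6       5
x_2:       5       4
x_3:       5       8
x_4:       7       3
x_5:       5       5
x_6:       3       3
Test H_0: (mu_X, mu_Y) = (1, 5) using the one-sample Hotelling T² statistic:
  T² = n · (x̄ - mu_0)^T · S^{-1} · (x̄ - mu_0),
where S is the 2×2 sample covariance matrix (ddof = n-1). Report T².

Step 1 — sample mean vector:
  mean(X) = (6 + 5 + 5 + 7 + 5 + 3) / 6 = 31/6 = 5.1667
  mean(Y) = (5 + 4 + 8 + 3 + 5 + 3) / 6 = 28/6 = 4.6667
  x̄ = (5.1667, 4.6667),  deviation x̄ - mu_0 = (5.1667, 4.6667) - (1, 5) = (4.1667, -0.3333).

Step 2 — sample covariance matrix, S[i,j] = (1/(n-1)) · Σ_k (x_{k,i} - mean_i) · (x_{k,j} - mean_j), divisor n-1 = 5:
  S[X,X] = ((0.8333)·(0.8333) + (-0.1667)·(-0.1667) + (-0.1667)·(-0.1667) + (1.8333)·(1.8333) + (-0.1667)·(-0.1667) + (-2.1667)·(-2.1667)) / 5 = 8.8333/5 = 1.7667
  S[X,Y] = ((0.8333)·(0.3333) + (-0.1667)·(-0.6667) + (-0.1667)·(3.3333) + (1.8333)·(-1.6667) + (-0.1667)·(0.3333) + (-2.1667)·(-1.6667)) / 5 = 0.3333/5 = 0.0667
  S[Y,Y] = ((0.3333)·(0.3333) + (-0.6667)·(-0.6667) + (3.3333)·(3.3333) + (-1.6667)·(-1.6667) + (0.3333)·(0.3333) + (-1.6667)·(-1.6667)) / 5 = 17.3333/5 = 3.4667
  S = [[1.7667, 0.0667],
 [0.0667, 3.4667]].

Step 3 — invert S. det(S) = 1.7667·3.4667 - (0.0667)² = 6.12.
  S^{-1} = (1/det) · [[d, -b], [-b, a]] = [[0.5664, -0.0109],
 [-0.0109, 0.2887]].

Step 4 — quadratic form (x̄ - mu_0)^T · S^{-1} · (x̄ - mu_0):
  S^{-1} · (x̄ - mu_0) = (2.3638, -0.1416),
  (x̄ - mu_0)^T · [...] = (4.1667)·(2.3638) + (-0.3333)·(-0.1416) = 9.8965.

Step 5 — scale by n: T² = 6 · 9.8965 = 59.3791.

T² ≈ 59.3791


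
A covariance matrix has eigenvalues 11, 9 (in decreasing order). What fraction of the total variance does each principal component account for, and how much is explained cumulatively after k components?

Step 1 — total variance = trace(Sigma) = Σ λ_i = 11 + 9 = 20.

Step 2 — fraction explained by component i = λ_i / Σ λ:
  PC1: 11/20 = 0.55
  PC2: 9/20 = 0.45

Step 3 — cumulative fraction after k components = (λ_1 + ... + λ_k) / Σ λ:
  k = 1: 11/20 = 0.55
  k = 2: (11 + 9)/20 = 20/20 = 1

Summary (fraction, with percent):

explained: PC1 0.55 (55%), PC2 0.45 (45%);  cumulative: 0.55, 1


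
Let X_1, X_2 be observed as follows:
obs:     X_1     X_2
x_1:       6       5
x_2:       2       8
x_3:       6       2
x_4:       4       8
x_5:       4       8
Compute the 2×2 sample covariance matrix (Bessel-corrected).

Step 1 — column means:
  mean(X_1) = (6 + 2 + 6 + 4 + 4) / 5 = 22/5 = 4.4
  mean(X_2) = (5 + 8 + 2 + 8 + 8) / 5 = 31/5 = 6.2

Step 2 — sample covariance S[i,j] = (1/(n-1)) · Σ_k (x_{k,i} - mean_i) · (x_{k,j} - mean_j), with n-1 = 4.
  S[X_1,X_1] = ((1.6)·(1.6) + (-2.4)·(-2.4) + (1.6)·(1.6) + (-0.4)·(-0.4) + (-0.4)·(-0.4)) / 4 = 11.2/4 = 2.8
  S[X_1,X_2] = ((1.6)·(-1.2) + (-2.4)·(1.8) + (1.6)·(-4.2) + (-0.4)·(1.8) + (-0.4)·(1.8)) / 4 = -14.4/4 = -3.6
  S[X_2,X_2] = ((-1.2)·(-1.2) + (1.8)·(1.8) + (-4.2)·(-4.2) + (1.8)·(1.8) + (1.8)·(1.8)) / 4 = 28.8/4 = 7.2

S is symmetric (S[j,i] = S[i,j]). Assembling:

S = [[2.8, -3.6],
 [-3.6, 7.2]]


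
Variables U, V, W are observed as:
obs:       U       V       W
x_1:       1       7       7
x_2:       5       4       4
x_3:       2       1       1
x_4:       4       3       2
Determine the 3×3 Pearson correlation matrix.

Step 1 — column means:
  mean(U) = (1 + 5 + 2 + 4) / 4 = 12/4 = 3
  mean(V) = (7 + 4 + 1 + 3) / 4 = 15/4 = 3.75
  mean(W) = (7 + 4 + 1 + 2) / 4 = 14/4 = 3.5

Step 2 — sample variances and covariances s[i,j] = (1/(n-1)) · Σ_k (x_{k,i} - mean_i) · (x_{k,j} - mean_j), with n-1 = 3:
  s[U,U] = ((-2)·(-2) + (2)·(2) + (-1)·(-1) + (1)·(1)) / 3 = 10/3 = 3.3333
  s[U,V] = ((-2)·(3.25) + (2)·(0.25) + (-1)·(-2.75) + (1)·(-0.75)) / 3 = -4/3 = -1.3333
  s[U,W] = ((-2)·(3.5) + (2)·(0.5) + (-1)·(-2.5) + (1)·(-1.5)) / 3 = -5/3 = -1.6667
  s[V,V] = ((3.25)·(3.25) + (0.25)·(0.25) + (-2.75)·(-2.75) + (-0.75)·(-0.75)) / 3 = 18.75/3 = 6.25
  s[V,W] = ((3.25)·(3.5) + (0.25)·(0.5) + (-2.75)·(-2.5) + (-0.75)·(-1.5)) / 3 = 19.5/3 = 6.5
  s[W,W] = ((3.5)·(3.5) + (0.5)·(0.5) + (-2.5)·(-2.5) + (-1.5)·(-1.5)) / 3 = 21/3 = 7
  Sample standard deviations s_i = √(s[i,i]):
  s(U) = √(3.3333) = 1.8257
  s(V) = √(6.25) = 2.5
  s(W) = √(7) = 2.6458

Step 3 — r_{ij} = s_{ij} / (s_i · s_j):
  r[U,U] = 1 (diagonal).
  r[U,V] = -1.3333 / (1.8257 · 2.5) = -1.3333 / 4.5644 = -0.2921
  r[U,W] = -1.6667 / (1.8257 · 2.6458) = -1.6667 / 4.8305 = -0.345
  r[V,V] = 1 (diagonal).
  r[V,W] = 6.5 / (2.5 · 2.6458) = 6.5 / 6.6144 = 0.9827
  r[W,W] = 1 (diagonal).

R is symmetric with unit diagonal. Assembling:

R = [[1, -0.2921, -0.345],
 [-0.2921, 1, 0.9827],
 [-0.345, 0.9827, 1]]


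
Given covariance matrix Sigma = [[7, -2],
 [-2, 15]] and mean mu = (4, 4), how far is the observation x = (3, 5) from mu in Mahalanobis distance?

Step 1 — centre the observation: (x - mu) = (-1, 1).

Step 2 — invert Sigma. det(Sigma) = 7·15 - (-2)² = 101.
  Sigma^{-1} = (1/det) · [[d, -b], [-b, a]] = [[0.1485, 0.0198],
 [0.0198, 0.0693]].

Step 3 — form the quadratic (x - mu)^T · Sigma^{-1} · (x - mu):
  Sigma^{-1} · (x - mu) = (-0.1287, 0.0495).
  (x - mu)^T · [Sigma^{-1} · (x - mu)] = (-1)·(-0.1287) + (1)·(0.0495) = 0.1782.

Step 4 — take square root: d = √(0.1782) ≈ 0.4222.

d(x, mu) = √(0.1782) ≈ 0.4222


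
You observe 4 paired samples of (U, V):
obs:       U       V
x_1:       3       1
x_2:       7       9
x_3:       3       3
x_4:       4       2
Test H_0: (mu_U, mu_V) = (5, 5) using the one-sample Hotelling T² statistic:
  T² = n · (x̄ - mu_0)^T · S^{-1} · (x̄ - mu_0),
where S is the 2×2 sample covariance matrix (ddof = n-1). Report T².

Step 1 — sample mean vector:
  mean(U) = (3 + 7 + 3 + 4) / 4 = 17/4 = 4.25
  mean(V) = (1 + 9 + 3 + 2) / 4 = 15/4 = 3.75
  x̄ = (4.25, 3.75),  deviation x̄ - mu_0 = (4.25, 3.75) - (5, 5) = (-0.75, -1.25).

Step 2 — sample covariance matrix, S[i,j] = (1/(n-1)) · Σ_k (x_{k,i} - mean_i) · (x_{k,j} - mean_j), divisor n-1 = 3:
  S[U,U] = ((-1.25)·(-1.25) + (2.75)·(2.75) + (-1.25)·(-1.25) + (-0.25)·(-0.25)) / 3 = 10.75/3 = 3.5833
  S[U,V] = ((-1.25)·(-2.75) + (2.75)·(5.25) + (-1.25)·(-0.75) + (-0.25)·(-1.75)) / 3 = 19.25/3 = 6.4167
  S[V,V] = ((-2.75)·(-2.75) + (5.25)·(5.25) + (-0.75)·(-0.75) + (-1.75)·(-1.75)) / 3 = 38.75/3 = 12.9167
  S = [[3.5833, 6.4167],
 [6.4167, 12.9167]].

Step 3 — invert S. det(S) = 3.5833·12.9167 - (6.4167)² = 5.1111.
  S^{-1} = (1/det) · [[d, -b], [-b, a]] = [[2.5272, -1.2554],
 [-1.2554, 0.7011]].

Step 4 — quadratic form (x̄ - mu_0)^T · S^{-1} · (x̄ - mu_0):
  S^{-1} · (x̄ - mu_0) = (-0.3261, 0.0652),
  (x̄ - mu_0)^T · [...] = (-0.75)·(-0.3261) + (-1.25)·(0.0652) = 0.163.

Step 5 — scale by n: T² = 4 · 0.163 = 0.6522.

T² ≈ 0.6522


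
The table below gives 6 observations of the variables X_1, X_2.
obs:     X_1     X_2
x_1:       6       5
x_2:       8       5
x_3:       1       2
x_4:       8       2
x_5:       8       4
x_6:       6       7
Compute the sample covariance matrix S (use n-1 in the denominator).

Step 1 — column means:
  mean(X_1) = (6 + 8 + 1 + 8 + 8 + 6) / 6 = 37/6 = 6.1667
  mean(X_2) = (5 + 5 + 2 + 2 + 4 + 7) / 6 = 25/6 = 4.1667

Step 2 — sample covariance S[i,j] = (1/(n-1)) · Σ_k (x_{k,i} - mean_i) · (x_{k,j} - mean_j), with n-1 = 5.
  S[X_1,X_1] = ((-0.1667)·(-0.1667) + (1.8333)·(1.8333) + (-5.1667)·(-5.1667) + (1.8333)·(1.8333) + (1.8333)·(1.8333) + (-0.1667)·(-0.1667)) / 5 = 36.8333/5 = 7.3667
  S[X_1,X_2] = ((-0.1667)·(0.8333) + (1.8333)·(0.8333) + (-5.1667)·(-2.1667) + (1.8333)·(-2.1667) + (1.8333)·(-0.1667) + (-0.1667)·(2.8333)) / 5 = 7.8333/5 = 1.5667
  S[X_2,X_2] = ((0.8333)·(0.8333) + (0.8333)·(0.8333) + (-2.1667)·(-2.1667) + (-2.1667)·(-2.1667) + (-0.1667)·(-0.1667) + (2.8333)·(2.8333)) / 5 = 18.8333/5 = 3.7667

S is symmetric (S[j,i] = S[i,j]). Assembling:

S = [[7.3667, 1.5667],
 [1.5667, 3.7667]]


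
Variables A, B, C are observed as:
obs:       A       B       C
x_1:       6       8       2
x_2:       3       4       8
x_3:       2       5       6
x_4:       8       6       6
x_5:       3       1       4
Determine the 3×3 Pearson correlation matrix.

Step 1 — column means:
  mean(A) = (6 + 3 + 2 + 8 + 3) / 5 = 22/5 = 4.4
  mean(B) = (8 + 4 + 5 + 6 + 1) / 5 = 24/5 = 4.8
  mean(C) = (2 + 8 + 6 + 6 + 4) / 5 = 26/5 = 5.2

Step 2 — sample variances and covariances s[i,j] = (1/(n-1)) · Σ_k (x_{k,i} - mean_i) · (x_{k,j} - mean_j), with n-1 = 4:
  s[A,A] = ((1.6)·(1.6) + (-1.4)·(-1.4) + (-2.4)·(-2.4) + (3.6)·(3.6) + (-1.4)·(-1.4)) / 4 = 25.2/4 = 6.3
  s[A,B] = ((1.6)·(3.2) + (-1.4)·(-0.8) + (-2.4)·(0.2) + (3.6)·(1.2) + (-1.4)·(-3.8)) / 4 = 15.4/4 = 3.85
  s[A,C] = ((1.6)·(-3.2) + (-1.4)·(2.8) + (-2.4)·(0.8) + (3.6)·(0.8) + (-1.4)·(-1.2)) / 4 = -6.4/4 = -1.6
  s[B,B] = ((3.2)·(3.2) + (-0.8)·(-0.8) + (0.2)·(0.2) + (1.2)·(1.2) + (-3.8)·(-3.8)) / 4 = 26.8/4 = 6.7
  s[B,C] = ((3.2)·(-3.2) + (-0.8)·(2.8) + (0.2)·(0.8) + (1.2)·(0.8) + (-3.8)·(-1.2)) / 4 = -6.8/4 = -1.7
  s[C,C] = ((-3.2)·(-3.2) + (2.8)·(2.8) + (0.8)·(0.8) + (0.8)·(0.8) + (-1.2)·(-1.2)) / 4 = 20.8/4 = 5.2
  Sample standard deviations s_i = √(s[i,i]):
  s(A) = √(6.3) = 2.51
  s(B) = √(6.7) = 2.5884
  s(C) = √(5.2) = 2.2804

Step 3 — r_{ij} = s_{ij} / (s_i · s_j):
  r[A,A] = 1 (diagonal).
  r[A,B] = 3.85 / (2.51 · 2.5884) = 3.85 / 6.4969 = 0.5926
  r[A,C] = -1.6 / (2.51 · 2.2804) = -1.6 / 5.7236 = -0.2795
  r[B,B] = 1 (diagonal).
  r[B,C] = -1.7 / (2.5884 · 2.2804) = -1.7 / 5.9025 = -0.288
  r[C,C] = 1 (diagonal).

R is symmetric with unit diagonal. Assembling:

R = [[1, 0.5926, -0.2795],
 [0.5926, 1, -0.288],
 [-0.2795, -0.288, 1]]


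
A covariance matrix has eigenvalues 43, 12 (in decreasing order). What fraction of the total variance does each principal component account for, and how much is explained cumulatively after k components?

Step 1 — total variance = trace(Sigma) = Σ λ_i = 43 + 12 = 55.

Step 2 — fraction explained by component i = λ_i / Σ λ:
  PC1: 43/55 = 0.7818
  PC2: 12/55 = 0.2182

Step 3 — cumulative fraction after k components = (λ_1 + ... + λ_k) / Σ λ:
  k = 1: 43/55 = 0.7818
  k = 2: (43 + 12)/55 = 55/55 = 1

Summary (fraction, with percent):

explained: PC1 0.7818 (78.18%), PC2 0.2182 (21.82%);  cumulative: 0.7818, 1


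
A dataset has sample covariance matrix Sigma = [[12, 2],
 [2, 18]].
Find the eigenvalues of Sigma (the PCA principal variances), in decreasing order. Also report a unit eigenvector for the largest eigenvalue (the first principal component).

Step 1 — characteristic polynomial of 2×2 Sigma:
  det(Sigma - λI) = λ² - trace · λ + det = 0.
  trace = 12 + 18 = 30, det = 12·18 - (2)² = 212.
Step 2 — discriminant:
  Δ = trace² - 4·det = 900 - 848 = 52.
Step 3 — eigenvalues:
  λ = (trace ± √Δ)/2 = (30 ± 7.2111)/2,
  λ_1 = 18.6056,  λ_2 = 11.3944.

Step 4 — unit eigenvector for λ_1: solve (Sigma - λ_1 I)v = 0. First row:
  (12 - 18.6056)·v_x + (2)·v_y = 0, i.e. (-6.6056)·v_x + (2)·v_y = 0,
  so v ∝ (b, λ_1 - a) = (2, 6.6056) = u.
  ||u|| = √((2)² + (6.6056)²) = √(47.6333) ≈ 6.9017,
  v_1 = u/||u|| ≈ (0.2898, 0.9571) (||v_1|| = 1).

λ_1 = 18.6056,  λ_2 = 11.3944;  v_1 ≈ (0.2898, 0.9571)


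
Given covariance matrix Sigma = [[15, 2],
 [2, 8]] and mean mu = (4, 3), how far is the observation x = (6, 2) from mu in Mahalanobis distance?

Step 1 — centre the observation: (x - mu) = (2, -1).

Step 2 — invert Sigma. det(Sigma) = 15·8 - (2)² = 116.
  Sigma^{-1} = (1/det) · [[d, -b], [-b, a]] = [[0.069, -0.0172],
 [-0.0172, 0.1293]].

Step 3 — form the quadratic (x - mu)^T · Sigma^{-1} · (x - mu):
  Sigma^{-1} · (x - mu) = (0.1552, -0.1638).
  (x - mu)^T · [Sigma^{-1} · (x - mu)] = (2)·(0.1552) + (-1)·(-0.1638) = 0.4741.

Step 4 — take square root: d = √(0.4741) ≈ 0.6886.

d(x, mu) = √(0.4741) ≈ 0.6886


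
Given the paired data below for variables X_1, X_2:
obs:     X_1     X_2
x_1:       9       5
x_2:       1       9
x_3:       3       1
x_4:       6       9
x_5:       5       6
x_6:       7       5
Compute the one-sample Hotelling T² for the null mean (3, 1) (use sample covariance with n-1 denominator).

Step 1 — sample mean vector:
  mean(X_1) = (9 + 1 + 3 + 6 + 5 + 7) / 6 = 31/6 = 5.1667
  mean(X_2) = (5 + 9 + 1 + 9 + 6 + 5) / 6 = 35/6 = 5.8333
  x̄ = (5.1667, 5.8333),  deviation x̄ - mu_0 = (5.1667, 5.8333) - (3, 1) = (2.1667, 4.8333).

Step 2 — sample covariance matrix, S[i,j] = (1/(n-1)) · Σ_k (x_{k,i} - mean_i) · (x_{k,j} - mean_j), divisor n-1 = 5:
  S[X_1,X_1] = ((3.8333)·(3.8333) + (-4.1667)·(-4.1667) + (-2.1667)·(-2.1667) + (0.8333)·(0.8333) + (-0.1667)·(-0.1667) + (1.8333)·(1.8333)) / 5 = 40.8333/5 = 8.1667
  S[X_1,X_2] = ((3.8333)·(-0.8333) + (-4.1667)·(3.1667) + (-2.1667)·(-4.8333) + (0.8333)·(3.1667) + (-0.1667)·(0.1667) + (1.8333)·(-0.8333)) / 5 = -4.8333/5 = -0.9667
  S[X_2,X_2] = ((-0.8333)·(-0.8333) + (3.1667)·(3.1667) + (-4.8333)·(-4.8333) + (3.1667)·(3.1667) + (0.1667)·(0.1667) + (-0.8333)·(-0.8333)) / 5 = 44.8333/5 = 8.9667
  S = [[8.1667, -0.9667],
 [-0.9667, 8.9667]].

Step 3 — invert S. det(S) = 8.1667·8.9667 - (-0.9667)² = 72.2933.
  S^{-1} = (1/det) · [[d, -b], [-b, a]] = [[0.124, 0.0134],
 [0.0134, 0.113]].

Step 4 — quadratic form (x̄ - mu_0)^T · S^{-1} · (x̄ - mu_0):
  S^{-1} · (x̄ - mu_0) = (0.3334, 0.575),
  (x̄ - mu_0)^T · [...] = (2.1667)·(0.3334) + (4.8333)·(0.575) = 3.5013.

Step 5 — scale by n: T² = 6 · 3.5013 = 21.0079.

T² ≈ 21.0079


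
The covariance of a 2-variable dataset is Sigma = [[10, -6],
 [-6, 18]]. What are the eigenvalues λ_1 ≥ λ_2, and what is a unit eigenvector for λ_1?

Step 1 — characteristic polynomial of 2×2 Sigma:
  det(Sigma - λI) = λ² - trace · λ + det = 0.
  trace = 10 + 18 = 28, det = 10·18 - (-6)² = 144.
Step 2 — discriminant:
  Δ = trace² - 4·det = 784 - 576 = 208.
Step 3 — eigenvalues:
  λ = (trace ± √Δ)/2 = (28 ± 14.4222)/2,
  λ_1 = 21.2111,  λ_2 = 6.7889.

Step 4 — unit eigenvector for λ_1: solve (Sigma - λ_1 I)v = 0. First row:
  (10 - 21.2111)·v_x + (-6)·v_y = 0, i.e. (-11.2111)·v_x + (-6)·v_y = 0,
  so v ∝ (b, λ_1 - a) = (-6, 11.2111); multiply by -1 so the first entry is positive: u = (6, -11.2111).
  ||u|| = √((6)² + (-11.2111)²) = √(161.6888) ≈ 12.7157,
  v_1 = u/||u|| ≈ (0.4719, -0.8817) (||v_1|| = 1).

λ_1 = 21.2111,  λ_2 = 6.7889;  v_1 ≈ (0.4719, -0.8817)


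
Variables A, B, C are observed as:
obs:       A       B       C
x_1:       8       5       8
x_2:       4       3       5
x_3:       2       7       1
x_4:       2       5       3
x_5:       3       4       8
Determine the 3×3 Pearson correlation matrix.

Step 1 — column means:
  mean(A) = (8 + 4 + 2 + 2 + 3) / 5 = 19/5 = 3.8
  mean(B) = (5 + 3 + 7 + 5 + 4) / 5 = 24/5 = 4.8
  mean(C) = (8 + 5 + 1 + 3 + 8) / 5 = 25/5 = 5

Step 2 — sample variances and covariances s[i,j] = (1/(n-1)) · Σ_k (x_{k,i} - mean_i) · (x_{k,j} - mean_j), with n-1 = 4:
  s[A,A] = ((4.2)·(4.2) + (0.2)·(0.2) + (-1.8)·(-1.8) + (-1.8)·(-1.8) + (-0.8)·(-0.8)) / 4 = 24.8/4 = 6.2
  s[A,B] = ((4.2)·(0.2) + (0.2)·(-1.8) + (-1.8)·(2.2) + (-1.8)·(0.2) + (-0.8)·(-0.8)) / 4 = -3.2/4 = -0.8
  s[A,C] = ((4.2)·(3) + (0.2)·(0) + (-1.8)·(-4) + (-1.8)·(-2) + (-0.8)·(3)) / 4 = 21/4 = 5.25
  s[B,B] = ((0.2)·(0.2) + (-1.8)·(-1.8) + (2.2)·(2.2) + (0.2)·(0.2) + (-0.8)·(-0.8)) / 4 = 8.8/4 = 2.2
  s[B,C] = ((0.2)·(3) + (-1.8)·(0) + (2.2)·(-4) + (0.2)·(-2) + (-0.8)·(3)) / 4 = -11/4 = -2.75
  s[C,C] = ((3)·(3) + (0)·(0) + (-4)·(-4) + (-2)·(-2) + (3)·(3)) / 4 = 38/4 = 9.5
  Sample standard deviations s_i = √(s[i,i]):
  s(A) = √(6.2) = 2.49
  s(B) = √(2.2) = 1.4832
  s(C) = √(9.5) = 3.0822

Step 3 — r_{ij} = s_{ij} / (s_i · s_j):
  r[A,A] = 1 (diagonal).
  r[A,B] = -0.8 / (2.49 · 1.4832) = -0.8 / 3.6932 = -0.2166
  r[A,C] = 5.25 / (2.49 · 3.0822) = 5.25 / 7.6746 = 0.6841
  r[B,B] = 1 (diagonal).
  r[B,C] = -2.75 / (1.4832 · 3.0822) = -2.75 / 4.5717 = -0.6015
  r[C,C] = 1 (diagonal).

R is symmetric with unit diagonal. Assembling:

R = [[1, -0.2166, 0.6841],
 [-0.2166, 1, -0.6015],
 [0.6841, -0.6015, 1]]


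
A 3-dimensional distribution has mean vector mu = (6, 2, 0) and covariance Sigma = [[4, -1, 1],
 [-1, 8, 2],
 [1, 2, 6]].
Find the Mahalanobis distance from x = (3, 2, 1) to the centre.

Step 1 — centre the observation: (x - mu) = (-3, 0, 1).

Step 2 — invert Sigma (cofactor / det for 3×3, or solve directly):
  Sigma^{-1} = [[0.2785, 0.0506, -0.0633],
 [0.0506, 0.1456, -0.057],
 [-0.0633, -0.057, 0.1962]].

Step 3 — form the quadratic (x - mu)^T · Sigma^{-1} · (x - mu):
  Sigma^{-1} · (x - mu) = (-0.8987, -0.2089, 0.3861).
  (x - mu)^T · [Sigma^{-1} · (x - mu)] = (-3)·(-0.8987) + (0)·(-0.2089) + (1)·(0.3861) = 3.0823.

Step 4 — take square root: d = √(3.0823) ≈ 1.7556.

d(x, mu) = √(3.0823) ≈ 1.7556


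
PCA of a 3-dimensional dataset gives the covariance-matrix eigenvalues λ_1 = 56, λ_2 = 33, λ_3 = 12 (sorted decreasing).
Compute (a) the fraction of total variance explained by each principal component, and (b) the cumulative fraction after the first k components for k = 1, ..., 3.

Step 1 — total variance = trace(Sigma) = Σ λ_i = 56 + 33 + 12 = 101.

Step 2 — fraction explained by component i = λ_i / Σ λ:
  PC1: 56/101 = 0.5545
  PC2: 33/101 = 0.3267
  PC3: 12/101 = 0.1188

Step 3 — cumulative fraction after k components = (λ_1 + ... + λ_k) / Σ λ:
  k = 1: 56/101 = 0.5545
  k = 2: (56 + 33)/101 = 89/101 = 0.8812
  k = 3: (56 + 33 + 12)/101 = 101/101 = 1

Summary (fraction, with percent):

explained: PC1 0.5545 (55.45%), PC2 0.3267 (32.67%), PC3 0.1188 (11.88%);  cumulative: 0.5545, 0.8812, 1


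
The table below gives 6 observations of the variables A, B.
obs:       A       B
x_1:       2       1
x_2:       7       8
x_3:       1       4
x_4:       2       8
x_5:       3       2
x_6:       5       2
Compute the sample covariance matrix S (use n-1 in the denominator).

Step 1 — column means:
  mean(A) = (2 + 7 + 1 + 2 + 3 + 5) / 6 = 20/6 = 3.3333
  mean(B) = (1 + 8 + 4 + 8 + 2 + 2) / 6 = 25/6 = 4.1667

Step 2 — sample covariance S[i,j] = (1/(n-1)) · Σ_k (x_{k,i} - mean_i) · (x_{k,j} - mean_j), with n-1 = 5.
  S[A,A] = ((-1.3333)·(-1.3333) + (3.6667)·(3.6667) + (-2.3333)·(-2.3333) + (-1.3333)·(-1.3333) + (-0.3333)·(-0.3333) + (1.6667)·(1.6667)) / 5 = 25.3333/5 = 5.0667
  S[A,B] = ((-1.3333)·(-3.1667) + (3.6667)·(3.8333) + (-2.3333)·(-0.1667) + (-1.3333)·(3.8333) + (-0.3333)·(-2.1667) + (1.6667)·(-2.1667)) / 5 = 10.6667/5 = 2.1333
  S[B,B] = ((-3.1667)·(-3.1667) + (3.8333)·(3.8333) + (-0.1667)·(-0.1667) + (3.8333)·(3.8333) + (-2.1667)·(-2.1667) + (-2.1667)·(-2.1667)) / 5 = 48.8333/5 = 9.7667

S is symmetric (S[j,i] = S[i,j]). Assembling:

S = [[5.0667, 2.1333],
 [2.1333, 9.7667]]


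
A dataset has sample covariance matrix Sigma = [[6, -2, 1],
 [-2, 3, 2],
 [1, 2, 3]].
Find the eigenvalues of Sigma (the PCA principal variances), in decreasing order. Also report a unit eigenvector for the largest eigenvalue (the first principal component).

Step 1 — characteristic polynomial p(λ) = det(λI - Sigma) = λ³ - tr·λ² + c_1·λ - det, where tr = trace, c_1 = sum of the principal 2×2 minors, det = det(Sigma):
  tr = 6 + 3 + 3 = 12,
  c_1 = (6·3 - (-2)²) + (6·3 - (1)²) + (3·3 - (2)²) = 14 + 17 + 5 = 36,
  det = 6·(3·3 - (2)²) - (-2)·((-2)·3 - (2)·(1)) + (1)·((-2)·(2) - 3·(1)) = 6·(5) - (-2)·(-8) + (1)·(-7) = 7.
  So p(λ) = λ³ - 12λ² + 36λ - 7.
Step 2 — look for an integer root (rational root theorem: any rational root is an integer divisor of 7). Testing λ = 7:
  p(7) = 343 - 588 + 252 - 7 = 0  ✓
  Dividing out (λ - 7): p(λ) = (λ - 7)(λ² - 5λ + 1).
Step 3 — remaining eigenvalues from the quadratic λ² - 5λ + 1 = 0:
  Δ = 5² - 4·1 = 25 - 4 = 21,  λ = (5 ± √21)/2 = (5 ± 4.5826)/2 ≈ 4.7913 or 0.2087.
  Sorted: λ_1 = 7,  λ_2 = 4.7913,  λ_3 = 0.2087  (check: sum = 12 = tr ✓).

Step 4 — unit eigenvector for λ_1 = 7: v spans the null space of (Sigma - λ_1 I), whose rows are
  r_1 = (-1, -2, 1),  r_2 = (-2, -4, 2),  r_3 = (1, 2, -4).
  v is orthogonal to every row, so take v ∝ r_1 × r_3 = ((-2)·(-4) - (1)·(2), (1)·(1) - (-1)·(-4), (-1)·(2) - (-2)·(1)) = (6, -3, 0).
  Rescale (divide by 3): u = (2, -1, 0).
  ||u|| = √((2)² + (-1)² + (0)²) = √(5) ≈ 2.2361,  v_1 = u/||u|| ≈ (0.8944, -0.4472, 0) (||v_1|| = 1).

λ_1 = 7,  λ_2 = 4.7913,  λ_3 = 0.2087;  v_1 ≈ (0.8944, -0.4472, 0)


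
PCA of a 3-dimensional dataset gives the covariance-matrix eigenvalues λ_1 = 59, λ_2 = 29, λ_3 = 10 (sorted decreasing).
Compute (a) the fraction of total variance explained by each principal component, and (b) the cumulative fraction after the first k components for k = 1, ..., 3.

Step 1 — total variance = trace(Sigma) = Σ λ_i = 59 + 29 + 10 = 98.

Step 2 — fraction explained by component i = λ_i / Σ λ:
  PC1: 59/98 = 0.602
  PC2: 29/98 = 0.2959
  PC3: 10/98 = 0.102

Step 3 — cumulative fraction after k components = (λ_1 + ... + λ_k) / Σ λ:
  k = 1: 59/98 = 0.602
  k = 2: (59 + 29)/98 = 88/98 = 0.898
  k = 3: (59 + 29 + 10)/98 = 98/98 = 1

Summary (fraction, with percent):

explained: PC1 0.602 (60.2%), PC2 0.2959 (29.59%), PC3 0.102 (10.2%);  cumulative: 0.602, 0.898, 1


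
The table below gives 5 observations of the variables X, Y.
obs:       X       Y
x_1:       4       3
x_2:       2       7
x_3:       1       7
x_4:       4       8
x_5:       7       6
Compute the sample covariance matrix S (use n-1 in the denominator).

Step 1 — column means:
  mean(X) = (4 + 2 + 1 + 4 + 7) / 5 = 18/5 = 3.6
  mean(Y) = (3 + 7 + 7 + 8 + 6) / 5 = 31/5 = 6.2

Step 2 — sample covariance S[i,j] = (1/(n-1)) · Σ_k (x_{k,i} - mean_i) · (x_{k,j} - mean_j), with n-1 = 4.
  S[X,X] = ((0.4)·(0.4) + (-1.6)·(-1.6) + (-2.6)·(-2.6) + (0.4)·(0.4) + (3.4)·(3.4)) / 4 = 21.2/4 = 5.3
  S[X,Y] = ((0.4)·(-3.2) + (-1.6)·(0.8) + (-2.6)·(0.8) + (0.4)·(1.8) + (3.4)·(-0.2)) / 4 = -4.6/4 = -1.15
  S[Y,Y] = ((-3.2)·(-3.2) + (0.8)·(0.8) + (0.8)·(0.8) + (1.8)·(1.8) + (-0.2)·(-0.2)) / 4 = 14.8/4 = 3.7

S is symmetric (S[j,i] = S[i,j]). Assembling:

S = [[5.3, -1.15],
 [-1.15, 3.7]]


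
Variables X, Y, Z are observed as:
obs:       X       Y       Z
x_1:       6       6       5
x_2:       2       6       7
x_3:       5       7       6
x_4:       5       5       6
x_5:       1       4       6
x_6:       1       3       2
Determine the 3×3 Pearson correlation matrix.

Step 1 — column means:
  mean(X) = (6 + 2 + 5 + 5 + 1 + 1) / 6 = 20/6 = 3.3333
  mean(Y) = (6 + 6 + 7 + 5 + 4 + 3) / 6 = 31/6 = 5.1667
  mean(Z) = (5 + 7 + 6 + 6 + 6 + 2) / 6 = 32/6 = 5.3333

Step 2 — sample variances and covariances s[i,j] = (1/(n-1)) · Σ_k (x_{k,i} - mean_i) · (x_{k,j} - mean_j), with n-1 = 5:
  s[X,X] = ((2.6667)·(2.6667) + (-1.3333)·(-1.3333) + (1.6667)·(1.6667) + (1.6667)·(1.6667) + (-2.3333)·(-2.3333) + (-2.3333)·(-2.3333)) / 5 = 25.3333/5 = 5.0667
  s[X,Y] = ((2.6667)·(0.8333) + (-1.3333)·(0.8333) + (1.6667)·(1.8333) + (1.6667)·(-0.1667) + (-2.3333)·(-1.1667) + (-2.3333)·(-2.1667)) / 5 = 11.6667/5 = 2.3333
  s[X,Z] = ((2.6667)·(-0.3333) + (-1.3333)·(1.6667) + (1.6667)·(0.6667) + (1.6667)·(0.6667) + (-2.3333)·(0.6667) + (-2.3333)·(-3.3333)) / 5 = 5.3333/5 = 1.0667
  s[Y,Y] = ((0.8333)·(0.8333) + (0.8333)·(0.8333) + (1.8333)·(1.8333) + (-0.1667)·(-0.1667) + (-1.1667)·(-1.1667) + (-2.1667)·(-2.1667)) / 5 = 10.8333/5 = 2.1667
  s[Y,Z] = ((0.8333)·(-0.3333) + (0.8333)·(1.6667) + (1.8333)·(0.6667) + (-0.1667)·(0.6667) + (-1.1667)·(0.6667) + (-2.1667)·(-3.3333)) / 5 = 8.6667/5 = 1.7333
  s[Z,Z] = ((-0.3333)·(-0.3333) + (1.6667)·(1.6667) + (0.6667)·(0.6667) + (0.6667)·(0.6667) + (0.6667)·(0.6667) + (-3.3333)·(-3.3333)) / 5 = 15.3333/5 = 3.0667
  Sample standard deviations s_i = √(s[i,i]):
  s(X) = √(5.0667) = 2.2509
  s(Y) = √(2.1667) = 1.472
  s(Z) = √(3.0667) = 1.7512

Step 3 — r_{ij} = s_{ij} / (s_i · s_j):
  r[X,X] = 1 (diagonal).
  r[X,Y] = 2.3333 / (2.2509 · 1.472) = 2.3333 / 3.3133 = 0.7042
  r[X,Z] = 1.0667 / (2.2509 · 1.7512) = 1.0667 / 3.9418 = 0.2706
  r[Y,Y] = 1 (diagonal).
  r[Y,Z] = 1.7333 / (1.472 · 1.7512) = 1.7333 / 2.5777 = 0.6724
  r[Z,Z] = 1 (diagonal).

R is symmetric with unit diagonal. Assembling:

R = [[1, 0.7042, 0.2706],
 [0.7042, 1, 0.6724],
 [0.2706, 0.6724, 1]]


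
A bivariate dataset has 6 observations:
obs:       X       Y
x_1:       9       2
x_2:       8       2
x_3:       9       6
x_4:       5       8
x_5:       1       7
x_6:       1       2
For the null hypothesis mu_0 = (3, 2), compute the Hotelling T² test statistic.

Step 1 — sample mean vector:
  mean(X) = (9 + 8 + 9 + 5 + 1 + 1) / 6 = 33/6 = 5.5
  mean(Y) = (2 + 2 + 6 + 8 + 7 + 2) / 6 = 27/6 = 4.5
  x̄ = (5.5, 4.5),  deviation x̄ - mu_0 = (5.5, 4.5) - (3, 2) = (2.5, 2.5).

Step 2 — sample covariance matrix, S[i,j] = (1/(n-1)) · Σ_k (x_{k,i} - mean_i) · (x_{k,j} - mean_j), divisor n-1 = 5:
  S[X,X] = ((3.5)·(3.5) + (2.5)·(2.5) + (3.5)·(3.5) + (-0.5)·(-0.5) + (-4.5)·(-4.5) + (-4.5)·(-4.5)) / 5 = 71.5/5 = 14.3
  S[X,Y] = ((3.5)·(-2.5) + (2.5)·(-2.5) + (3.5)·(1.5) + (-0.5)·(3.5) + (-4.5)·(2.5) + (-4.5)·(-2.5)) / 5 = -11.5/5 = -2.3
  S[Y,Y] = ((-2.5)·(-2.5) + (-2.5)·(-2.5) + (1.5)·(1.5) + (3.5)·(3.5) + (2.5)·(2.5) + (-2.5)·(-2.5)) / 5 = 39.5/5 = 7.9
  S = [[14.3, -2.3],
 [-2.3, 7.9]].

Step 3 — invert S. det(S) = 14.3·7.9 - (-2.3)² = 107.68.
  S^{-1} = (1/det) · [[d, -b], [-b, a]] = [[0.0734, 0.0214],
 [0.0214, 0.1328]].

Step 4 — quadratic form (x̄ - mu_0)^T · S^{-1} · (x̄ - mu_0):
  S^{-1} · (x̄ - mu_0) = (0.2368, 0.3854),
  (x̄ - mu_0)^T · [...] = (2.5)·(0.2368) + (2.5)·(0.3854) = 1.5555.

Step 5 — scale by n: T² = 6 · 1.5555 = 9.3332.

T² ≈ 9.3332


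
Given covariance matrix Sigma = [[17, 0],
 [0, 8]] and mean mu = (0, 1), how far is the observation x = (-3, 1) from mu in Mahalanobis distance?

Step 1 — centre the observation: (x - mu) = (-3, 0).

Step 2 — invert Sigma. det(Sigma) = 17·8 - (0)² = 136.
  Sigma^{-1} = (1/det) · [[d, -b], [-b, a]] = [[0.0588, 0],
 [0, 0.125]].

Step 3 — form the quadratic (x - mu)^T · Sigma^{-1} · (x - mu):
  Sigma^{-1} · (x - mu) = (-0.1765, 0).
  (x - mu)^T · [Sigma^{-1} · (x - mu)] = (-3)·(-0.1765) + (0)·(0) = 0.5294.

Step 4 — take square root: d = √(0.5294) ≈ 0.7276.

d(x, mu) = √(0.5294) ≈ 0.7276


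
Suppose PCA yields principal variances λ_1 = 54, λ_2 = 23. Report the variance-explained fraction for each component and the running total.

Step 1 — total variance = trace(Sigma) = Σ λ_i = 54 + 23 = 77.

Step 2 — fraction explained by component i = λ_i / Σ λ:
  PC1: 54/77 = 0.7013
  PC2: 23/77 = 0.2987

Step 3 — cumulative fraction after k components = (λ_1 + ... + λ_k) / Σ λ:
  k = 1: 54/77 = 0.7013
  k = 2: (54 + 23)/77 = 77/77 = 1

Summary (fraction, with percent):

explained: PC1 0.7013 (70.13%), PC2 0.2987 (29.87%);  cumulative: 0.7013, 1


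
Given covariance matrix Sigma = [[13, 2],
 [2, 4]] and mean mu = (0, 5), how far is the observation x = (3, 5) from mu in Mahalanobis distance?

Step 1 — centre the observation: (x - mu) = (3, 0).

Step 2 — invert Sigma. det(Sigma) = 13·4 - (2)² = 48.
  Sigma^{-1} = (1/det) · [[d, -b], [-b, a]] = [[0.0833, -0.0417],
 [-0.0417, 0.2708]].

Step 3 — form the quadratic (x - mu)^T · Sigma^{-1} · (x - mu):
  Sigma^{-1} · (x - mu) = (0.25, -0.125).
  (x - mu)^T · [Sigma^{-1} · (x - mu)] = (3)·(0.25) + (0)·(-0.125) = 0.75.

Step 4 — take square root: d = √(0.75) ≈ 0.866.

d(x, mu) = √(0.75) ≈ 0.866
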